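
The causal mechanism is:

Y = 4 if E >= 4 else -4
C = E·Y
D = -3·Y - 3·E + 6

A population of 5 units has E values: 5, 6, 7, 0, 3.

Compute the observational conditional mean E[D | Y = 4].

-24

E[D|Y=4] averages over only the 3 units with Y=4 (E = 5, 6, 7): D = -21, -24, -27, mean -24.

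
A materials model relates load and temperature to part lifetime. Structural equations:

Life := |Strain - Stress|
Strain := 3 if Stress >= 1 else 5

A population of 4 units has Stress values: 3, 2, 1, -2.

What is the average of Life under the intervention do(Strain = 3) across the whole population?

Every unit gets Strain=3 under the intervention. Life values become 0, 1, 2, 5; E[Life|do(Strain=3)] = 2.

2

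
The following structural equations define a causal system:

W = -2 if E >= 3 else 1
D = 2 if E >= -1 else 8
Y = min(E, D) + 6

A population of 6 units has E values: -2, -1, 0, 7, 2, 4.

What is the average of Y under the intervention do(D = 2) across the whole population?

The intervention sets D=2 in all 6 units regardless of E. Recomputing Y per unit gives 4, 5, 6, 8, 8, 8; average 6.5.

6.5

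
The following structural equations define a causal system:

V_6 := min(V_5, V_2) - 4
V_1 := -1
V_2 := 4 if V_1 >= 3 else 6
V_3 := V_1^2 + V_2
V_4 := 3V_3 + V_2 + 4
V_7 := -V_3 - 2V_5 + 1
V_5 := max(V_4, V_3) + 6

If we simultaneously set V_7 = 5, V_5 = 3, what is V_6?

-1

Setting V_7 = 5, V_5 = 3 by intervention discards those variables' equations.
V_2 = 4 if V_1 >= 3 else 6  [with V_1=-1]  = 6
V_6 = min(V_5, V_2) - 4  [with V_5=3, V_2=6]  = -1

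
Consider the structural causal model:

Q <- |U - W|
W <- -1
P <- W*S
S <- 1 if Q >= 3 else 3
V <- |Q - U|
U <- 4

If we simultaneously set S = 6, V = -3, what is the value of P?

Setting S = 6, V = -3 by intervention discards those variables' equations.
P = W*S  [with W=-1, S=6]  = -6

-6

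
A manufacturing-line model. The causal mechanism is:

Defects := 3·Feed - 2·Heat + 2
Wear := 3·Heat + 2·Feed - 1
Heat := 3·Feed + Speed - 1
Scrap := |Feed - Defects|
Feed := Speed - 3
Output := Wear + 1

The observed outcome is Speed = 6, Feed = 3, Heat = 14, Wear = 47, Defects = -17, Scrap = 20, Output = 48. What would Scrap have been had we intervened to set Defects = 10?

7

The intervention breaks the incoming arrows to Defects: Defects := 3·Feed - 2·Heat + 2 no longer applies, and Defects = 10.
Feed = Speed - 3  [with Speed=6]  = 3
Scrap = |Feed - Defects|  [with Feed=3, Defects=10]  = 7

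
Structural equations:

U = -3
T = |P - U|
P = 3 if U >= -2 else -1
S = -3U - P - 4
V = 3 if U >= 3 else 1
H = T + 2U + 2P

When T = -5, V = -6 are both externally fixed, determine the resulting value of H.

-13

Setting T = -5, V = -6 by intervention discards those variables' equations.
P = 3 if U >= -2 else -1  [with U=-3]  = -1
H = T + 2U + 2P  [with T=-5, U=-3, P=-1]  = -13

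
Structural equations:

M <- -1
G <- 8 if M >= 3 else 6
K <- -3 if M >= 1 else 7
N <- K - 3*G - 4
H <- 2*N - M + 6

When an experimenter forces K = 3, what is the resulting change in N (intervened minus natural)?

-4

The intervention breaks the incoming arrows to K: K <- -3 if M >= 1 else 7 no longer applies, and K = 3.
G = 8 if M >= 3 else 6  [with M=-1]  = 6
N = K - 3*G - 4  [with K=3, G=6]  = -19
Without intervention: G = 8 if M >= 3 else 6  [with M=-1]  = 6; K = -3 if M >= 1 else 7  [with M=-1]  = 7; N = K - 3*G - 4  [with K=7, G=6]  = -15.
Change = -19 − (-15) = -4.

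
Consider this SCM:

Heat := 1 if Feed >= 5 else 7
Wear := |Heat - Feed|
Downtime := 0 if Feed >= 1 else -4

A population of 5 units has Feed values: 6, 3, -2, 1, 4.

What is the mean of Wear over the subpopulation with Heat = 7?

E[Wear|Heat=7] averages over only the 4 units with Heat=7 (Feed = 3, -2, 1, 4): Wear = 4, 9, 6, 3, mean 5.5.

5.5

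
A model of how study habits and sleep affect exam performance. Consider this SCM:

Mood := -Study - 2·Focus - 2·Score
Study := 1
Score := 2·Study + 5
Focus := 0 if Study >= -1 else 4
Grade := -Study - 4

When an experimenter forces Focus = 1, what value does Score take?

The intervention breaks the incoming arrows to Focus: Focus := 0 if Study >= -1 else 4 no longer applies, and Focus = 1.
Since Score is not a descendant of the intervened variable, it is unaffected.
Score = 2·Study + 5  [with Study=1]  = 7

7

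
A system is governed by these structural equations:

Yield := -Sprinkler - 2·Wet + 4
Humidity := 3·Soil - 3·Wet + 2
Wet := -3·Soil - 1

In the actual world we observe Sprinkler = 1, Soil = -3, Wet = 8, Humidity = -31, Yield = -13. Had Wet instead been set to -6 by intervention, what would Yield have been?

do(Wet=-6) replaces the equation Wet := -3·Soil - 1 with the constant Wet = -6.
Yield = -Sprinkler - 2·Wet + 4  [with Sprinkler=1, Wet=-6]  = 15

15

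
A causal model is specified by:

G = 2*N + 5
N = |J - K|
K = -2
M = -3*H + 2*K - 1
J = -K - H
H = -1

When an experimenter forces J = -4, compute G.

9

Under do(J=-4), the mechanism J = -K - H is discarded; J is fixed at -4.
N = |J - K|  [with J=-4, K=-2]  = 2
G = 2*N + 5  [with N=2]  = 9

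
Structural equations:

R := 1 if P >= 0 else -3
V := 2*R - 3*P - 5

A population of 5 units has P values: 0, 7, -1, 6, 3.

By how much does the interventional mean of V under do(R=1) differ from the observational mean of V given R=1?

3

Every unit gets R=1 under the intervention. V values become -3, -24, 0, -21, -12; E[V|do(R=1)] = -12.
Observing R=1 restricts to units where R's equation naturally yields 1: P ∈ {0, 7, 6, 3}. In that subpopulation V = -3, -24, -21, -12, mean -15.
Difference = -12 − (-15) = 3.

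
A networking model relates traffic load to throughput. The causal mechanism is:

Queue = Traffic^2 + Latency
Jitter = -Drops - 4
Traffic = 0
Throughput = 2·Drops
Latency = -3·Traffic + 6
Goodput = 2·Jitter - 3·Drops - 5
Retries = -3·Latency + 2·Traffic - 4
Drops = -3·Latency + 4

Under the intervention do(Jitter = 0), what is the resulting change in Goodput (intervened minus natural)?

Intervening sets Jitter = 0 and removes its equation (Jitter = -Drops - 4).
Latency = -3·Traffic + 6  [with Traffic=0]  = 6
Drops = -3·Latency + 4  [with Latency=6]  = -14
Goodput = 2·Jitter - 3·Drops - 5  [with Jitter=0, Drops=-14]  = 37
Without intervention: Latency = -3·Traffic + 6  [with Traffic=0]  = 6; Drops = -3·Latency + 4  [with Latency=6]  = -14; Jitter = -Drops - 4  [with Drops=-14]  = 10; Goodput = 2·Jitter - 3·Drops - 5  [with Jitter=10, Drops=-14]  = 57.
Change = 37 − 57 = -20.

-20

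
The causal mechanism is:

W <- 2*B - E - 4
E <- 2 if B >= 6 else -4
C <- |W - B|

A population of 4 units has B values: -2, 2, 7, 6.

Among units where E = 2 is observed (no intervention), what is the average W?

Conditioning on E=2 selects the 2 unit(s) with B ∈ {7, 6}. Their W values: 8, 6. Mean = 7.

7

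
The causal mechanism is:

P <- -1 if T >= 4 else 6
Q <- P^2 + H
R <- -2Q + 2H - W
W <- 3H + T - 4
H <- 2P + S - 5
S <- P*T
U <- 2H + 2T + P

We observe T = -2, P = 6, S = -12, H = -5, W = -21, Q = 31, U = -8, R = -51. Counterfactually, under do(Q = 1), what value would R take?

9

Intervening sets Q = 1 and removes its equation (Q <- P^2 + H).
P = -1 if T >= 4 else 6  [with T=-2]  = 6
S = P*T  [with P=6, T=-2]  = -12
H = 2P + S - 5  [with P=6, S=-12]  = -5
W = 3H + T - 4  [with H=-5, T=-2]  = -21
R = -2Q + 2H - W  [with Q=1, H=-5, W=-21]  = 9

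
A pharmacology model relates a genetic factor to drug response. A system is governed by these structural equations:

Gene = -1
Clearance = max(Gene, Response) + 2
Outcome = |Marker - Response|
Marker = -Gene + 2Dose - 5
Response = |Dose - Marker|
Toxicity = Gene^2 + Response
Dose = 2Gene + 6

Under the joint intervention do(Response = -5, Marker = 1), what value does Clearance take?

The joint intervention fixes Response = -5, Marker = 1, removing each variable's own equation.
Clearance = max(Gene, Response) + 2  [with Gene=-1, Response=-5]  = 1

1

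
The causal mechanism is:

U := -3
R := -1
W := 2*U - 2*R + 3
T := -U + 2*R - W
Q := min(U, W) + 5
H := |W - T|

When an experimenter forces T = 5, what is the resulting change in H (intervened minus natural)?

3

Intervening sets T = 5 and removes its equation (T := -U + 2*R - W).
W = 2*U - 2*R + 3  [with U=-3, R=-1]  = -1
H = |W - T|  [with W=-1, T=5]  = 6
Without intervention: W = 2*U - 2*R + 3  [with U=-3, R=-1]  = -1; T = -U + 2*R - W  [with U=-3, R=-1, W=-1]  = 2; H = |W - T|  [with W=-1, T=2]  = 3.
Change = 6 − 3 = 3.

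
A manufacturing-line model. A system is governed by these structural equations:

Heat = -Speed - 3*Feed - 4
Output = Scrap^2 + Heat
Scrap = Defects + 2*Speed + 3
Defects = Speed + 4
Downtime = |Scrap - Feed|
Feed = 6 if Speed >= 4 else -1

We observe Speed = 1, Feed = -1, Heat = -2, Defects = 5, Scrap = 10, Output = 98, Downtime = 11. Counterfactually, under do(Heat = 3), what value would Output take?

103

The intervention breaks the incoming arrows to Heat: Heat = -Speed - 3*Feed - 4 no longer applies, and Heat = 3.
Defects = Speed + 4  [with Speed=1]  = 5
Scrap = Defects + 2*Speed + 3  [with Defects=5, Speed=1]  = 10
Output = Scrap^2 + Heat  [with Scrap=10, Heat=3]  = 103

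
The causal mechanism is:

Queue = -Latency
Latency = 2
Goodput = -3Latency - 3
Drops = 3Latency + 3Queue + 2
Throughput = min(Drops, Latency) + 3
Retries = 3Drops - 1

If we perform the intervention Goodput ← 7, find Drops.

2

do(Goodput=7) replaces the equation Goodput = -3Latency - 3 with the constant Goodput = 7.
Drops is not downstream of the intervention, so its value is determined by the original equations.
Queue = -Latency  [with Latency=2]  = -2
Drops = 3Latency + 3Queue + 2  [with Latency=2, Queue=-2]  = 2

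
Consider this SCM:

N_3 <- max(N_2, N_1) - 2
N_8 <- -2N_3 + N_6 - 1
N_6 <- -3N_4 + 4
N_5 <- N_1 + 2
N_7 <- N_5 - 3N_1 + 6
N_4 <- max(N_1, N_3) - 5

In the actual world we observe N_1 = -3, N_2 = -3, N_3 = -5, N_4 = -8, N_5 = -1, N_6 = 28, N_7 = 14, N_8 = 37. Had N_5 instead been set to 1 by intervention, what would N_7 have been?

16

Under do(N_5=1), the mechanism N_5 <- N_1 + 2 is discarded; N_5 is fixed at 1.
N_7 = N_5 - 3N_1 + 6  [with N_5=1, N_1=-3]  = 16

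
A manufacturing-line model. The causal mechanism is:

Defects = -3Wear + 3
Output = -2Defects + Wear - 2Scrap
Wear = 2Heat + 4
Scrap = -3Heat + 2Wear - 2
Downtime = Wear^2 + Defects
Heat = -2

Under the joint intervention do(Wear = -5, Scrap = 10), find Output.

-61

Setting Wear = -5, Scrap = 10 by intervention discards those variables' equations.
Defects = -3Wear + 3  [with Wear=-5]  = 18
Output = -2Defects + Wear - 2Scrap  [with Defects=18, Wear=-5, Scrap=10]  = -61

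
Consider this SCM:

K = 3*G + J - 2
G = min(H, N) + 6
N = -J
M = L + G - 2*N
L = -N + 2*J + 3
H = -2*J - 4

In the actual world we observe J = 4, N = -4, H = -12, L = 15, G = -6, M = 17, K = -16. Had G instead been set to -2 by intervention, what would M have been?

21

The intervention breaks the incoming arrows to G: G = min(H, N) + 6 no longer applies, and G = -2.
N = -J  [with J=4]  = -4
L = -N + 2*J + 3  [with N=-4, J=4]  = 15
M = L + G - 2*N  [with L=15, G=-2, N=-4]  = 21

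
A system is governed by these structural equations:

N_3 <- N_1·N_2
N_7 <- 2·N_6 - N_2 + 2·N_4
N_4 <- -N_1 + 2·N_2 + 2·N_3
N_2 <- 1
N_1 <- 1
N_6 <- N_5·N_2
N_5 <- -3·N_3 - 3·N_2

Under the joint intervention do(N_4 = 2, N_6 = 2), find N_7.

Setting N_4 = 2, N_6 = 2 by intervention discards those variables' equations.
N_7 = 2·N_6 - N_2 + 2·N_4  [with N_6=2, N_2=1, N_4=2]  = 7

7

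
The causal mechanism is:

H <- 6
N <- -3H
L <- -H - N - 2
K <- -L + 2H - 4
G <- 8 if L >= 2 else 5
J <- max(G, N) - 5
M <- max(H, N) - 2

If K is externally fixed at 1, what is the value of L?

Under do(K=1), the mechanism K <- -L + 2H - 4 is discarded; K is fixed at 1.
Since L is not a descendant of the intervened variable, it is unaffected.
N = -3H  [with H=6]  = -18
L = -H - N - 2  [with H=6, N=-18]  = 10

10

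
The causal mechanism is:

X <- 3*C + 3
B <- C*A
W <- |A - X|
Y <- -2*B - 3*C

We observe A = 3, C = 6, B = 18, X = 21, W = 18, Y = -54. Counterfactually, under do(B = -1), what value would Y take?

-16

The intervention breaks the incoming arrows to B: B <- C*A no longer applies, and B = -1.
Y = -2*B - 3*C  [with B=-1, C=6]  = -16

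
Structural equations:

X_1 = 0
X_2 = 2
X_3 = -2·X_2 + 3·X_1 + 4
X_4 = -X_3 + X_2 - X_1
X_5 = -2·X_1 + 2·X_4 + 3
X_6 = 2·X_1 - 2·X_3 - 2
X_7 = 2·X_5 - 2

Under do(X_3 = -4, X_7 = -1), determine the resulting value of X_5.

Setting X_3 = -4, X_7 = -1 by intervention discards those variables' equations.
X_4 = -X_3 + X_2 - X_1  [with X_3=-4, X_2=2, X_1=0]  = 6
X_5 = -2·X_1 + 2·X_4 + 3  [with X_1=0, X_4=6]  = 15

15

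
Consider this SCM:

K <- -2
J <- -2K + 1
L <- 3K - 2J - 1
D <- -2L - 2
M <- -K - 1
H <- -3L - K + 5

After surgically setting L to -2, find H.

13

The intervention breaks the incoming arrows to L: L <- 3K - 2J - 1 no longer applies, and L = -2.
H = -3L - K + 5  [with L=-2, K=-2]  = 13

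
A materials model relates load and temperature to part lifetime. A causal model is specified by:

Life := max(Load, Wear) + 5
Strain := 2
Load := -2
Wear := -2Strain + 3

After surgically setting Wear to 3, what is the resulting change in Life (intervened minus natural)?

The intervention breaks the incoming arrows to Wear: Wear := -2Strain + 3 no longer applies, and Wear = 3.
Life = max(Load, Wear) + 5  [with Load=-2, Wear=3]  = 8
Without intervention: Wear = -2Strain + 3  [with Strain=2]  = -1; Life = max(Load, Wear) + 5  [with Load=-2, Wear=-1]  = 4.
Change = 8 − 4 = 4.

4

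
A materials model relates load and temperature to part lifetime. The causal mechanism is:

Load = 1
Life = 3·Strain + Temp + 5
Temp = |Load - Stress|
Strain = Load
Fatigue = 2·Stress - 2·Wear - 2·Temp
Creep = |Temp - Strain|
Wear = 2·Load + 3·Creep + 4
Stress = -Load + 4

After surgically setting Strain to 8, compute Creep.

do(Strain=8) replaces the equation Strain = Load with the constant Strain = 8.
Stress = -Load + 4  [with Load=1]  = 3
Temp = |Load - Stress|  [with Load=1, Stress=3]  = 2
Creep = |Temp - Strain|  [with Temp=2, Strain=8]  = 6

6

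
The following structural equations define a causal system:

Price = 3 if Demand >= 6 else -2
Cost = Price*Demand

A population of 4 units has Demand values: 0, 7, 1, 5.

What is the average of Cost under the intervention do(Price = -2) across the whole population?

do(Price=-2) breaks Price's dependence on Demand. With Price=-2 fixed, Cost across the units is 0, -14, -2, -10, mean -6.5.

-6.5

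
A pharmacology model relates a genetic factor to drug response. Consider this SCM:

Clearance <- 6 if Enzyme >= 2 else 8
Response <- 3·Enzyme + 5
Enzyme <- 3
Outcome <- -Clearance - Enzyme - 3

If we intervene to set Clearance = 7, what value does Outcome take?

-13

The intervention breaks the incoming arrows to Clearance: Clearance <- 6 if Enzyme >= 2 else 8 no longer applies, and Clearance = 7.
Outcome = -Clearance - Enzyme - 3  [with Clearance=7, Enzyme=3]  = -13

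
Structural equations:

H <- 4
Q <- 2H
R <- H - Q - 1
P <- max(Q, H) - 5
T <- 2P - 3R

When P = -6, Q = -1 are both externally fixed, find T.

-24

The joint intervention fixes P = -6, Q = -1, removing each variable's own equation.
R = H - Q - 1  [with H=4, Q=-1]  = 4
T = 2P - 3R  [with P=-6, R=4]  = -24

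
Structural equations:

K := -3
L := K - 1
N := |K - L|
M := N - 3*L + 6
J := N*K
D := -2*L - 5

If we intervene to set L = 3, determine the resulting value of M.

3

Under do(L=3), the mechanism L := K - 1 is discarded; L is fixed at 3.
N = |K - L|  [with K=-3, L=3]  = 6
M = N - 3*L + 6  [with N=6, L=3]  = 3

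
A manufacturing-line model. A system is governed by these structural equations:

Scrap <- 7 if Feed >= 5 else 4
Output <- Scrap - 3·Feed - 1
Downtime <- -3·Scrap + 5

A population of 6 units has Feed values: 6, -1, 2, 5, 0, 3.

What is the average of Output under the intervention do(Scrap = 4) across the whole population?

do(Scrap=4) breaks Scrap's dependence on Feed. With Scrap=4 fixed, Output across the units is -15, 6, -3, -12, 3, -6, mean -4.5.

-4.5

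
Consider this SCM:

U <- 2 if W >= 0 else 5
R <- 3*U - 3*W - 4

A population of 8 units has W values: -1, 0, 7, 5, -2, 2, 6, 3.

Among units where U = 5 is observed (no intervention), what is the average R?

Observing U=5 restricts to units where U's equation naturally yields 5: W ∈ {-1, -2}. In that subpopulation R = 14, 17, mean 15.5.

15.5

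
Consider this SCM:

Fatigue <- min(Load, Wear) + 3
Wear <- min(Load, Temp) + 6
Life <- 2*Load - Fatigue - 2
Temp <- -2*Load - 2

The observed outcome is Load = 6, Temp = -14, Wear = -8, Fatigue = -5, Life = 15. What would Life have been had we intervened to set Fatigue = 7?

3

Intervening sets Fatigue = 7 and removes its equation (Fatigue <- min(Load, Wear) + 3).
Life = 2*Load - Fatigue - 2  [with Load=6, Fatigue=7]  = 3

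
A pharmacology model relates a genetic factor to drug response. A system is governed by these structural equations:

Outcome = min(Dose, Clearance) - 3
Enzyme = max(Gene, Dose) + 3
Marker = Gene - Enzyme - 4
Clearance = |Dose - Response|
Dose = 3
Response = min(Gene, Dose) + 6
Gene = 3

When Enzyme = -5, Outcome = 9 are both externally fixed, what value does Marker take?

The joint intervention fixes Enzyme = -5, Outcome = 9, removing each variable's own equation.
Marker = Gene - Enzyme - 4  [with Gene=3, Enzyme=-5]  = 4

4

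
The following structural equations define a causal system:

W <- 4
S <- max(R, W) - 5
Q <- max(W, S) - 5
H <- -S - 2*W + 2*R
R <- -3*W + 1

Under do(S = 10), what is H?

-40

do(S=10) replaces the equation S <- max(R, W) - 5 with the constant S = 10.
R = -3*W + 1  [with W=4]  = -11
H = -S - 2*W + 2*R  [with S=10, W=4, R=-11]  = -40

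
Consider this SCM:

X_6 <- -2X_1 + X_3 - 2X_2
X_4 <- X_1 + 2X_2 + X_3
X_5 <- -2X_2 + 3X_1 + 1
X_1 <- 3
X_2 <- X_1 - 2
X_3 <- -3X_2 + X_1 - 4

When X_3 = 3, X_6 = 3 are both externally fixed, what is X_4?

Setting X_3 = 3, X_6 = 3 by intervention discards those variables' equations.
X_2 = X_1 - 2  [with X_1=3]  = 1
X_4 = X_1 + 2X_2 + X_3  [with X_1=3, X_2=1, X_3=3]  = 8

8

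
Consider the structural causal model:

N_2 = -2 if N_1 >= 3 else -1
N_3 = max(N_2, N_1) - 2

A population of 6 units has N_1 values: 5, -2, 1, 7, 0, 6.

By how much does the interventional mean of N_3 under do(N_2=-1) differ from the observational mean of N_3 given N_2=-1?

3

do(N_2=-1) breaks N_2's dependence on N_1. With N_2=-1 fixed, N_3 across the units is 3, -3, -1, 5, -2, 4, mean 1.
E[N_3|N_2=-1] averages over only the 3 units with N_2=-1 (N_1 = -2, 1, 0): N_3 = -3, -1, -2, mean -2.
Difference = 1 − (-2) = 3.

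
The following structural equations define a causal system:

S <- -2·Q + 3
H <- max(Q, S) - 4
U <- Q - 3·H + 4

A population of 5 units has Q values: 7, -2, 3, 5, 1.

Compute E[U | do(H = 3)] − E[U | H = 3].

0.3

do(H=3) breaks H's dependence on Q. With H=3 fixed, U across the units is 2, -7, -2, 0, -4, mean -2.2.
Observing H=3 restricts to units where H's equation naturally yields 3: Q ∈ {7, -2}. In that subpopulation U = 2, -7, mean -2.5.
Difference = -2.2 − (-2.5) = 0.3.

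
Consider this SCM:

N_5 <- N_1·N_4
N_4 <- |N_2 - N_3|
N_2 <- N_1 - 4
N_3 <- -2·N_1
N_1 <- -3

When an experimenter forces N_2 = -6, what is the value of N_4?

12

Under do(N_2=-6), the mechanism N_2 <- N_1 - 4 is discarded; N_2 is fixed at -6.
N_3 = -2·N_1  [with N_1=-3]  = 6
N_4 = |N_2 - N_3|  [with N_2=-6, N_3=6]  = 12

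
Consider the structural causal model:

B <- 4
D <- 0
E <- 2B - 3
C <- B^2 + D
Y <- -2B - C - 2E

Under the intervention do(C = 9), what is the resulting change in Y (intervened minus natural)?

7

Intervening sets C = 9 and removes its equation (C <- B^2 + D).
E = 2B - 3  [with B=4]  = 5
Y = -2B - C - 2E  [with B=4, C=9, E=5]  = -27
Without intervention: E = 2B - 3  [with B=4]  = 5; C = B^2 + D  [with B=4, D=0]  = 16; Y = -2B - C - 2E  [with B=4, C=16, E=5]  = -34.
Change = -27 − (-34) = 7.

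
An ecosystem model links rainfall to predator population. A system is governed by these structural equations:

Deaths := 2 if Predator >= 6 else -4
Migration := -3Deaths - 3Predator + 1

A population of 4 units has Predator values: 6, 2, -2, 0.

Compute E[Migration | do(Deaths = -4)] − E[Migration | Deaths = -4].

Under do(Deaths=-4), Deaths's equation is replaced by Deaths=-4 for every unit. Per-unit Migration: -5, 7, 19, 13. Mean = 8.5.
Observing Deaths=-4 restricts to units where Deaths's equation naturally yields -4: Predator ∈ {2, -2, 0}. In that subpopulation Migration = 7, 19, 13, mean 13.
Difference = 8.5 − 13 = -4.5.

-4.5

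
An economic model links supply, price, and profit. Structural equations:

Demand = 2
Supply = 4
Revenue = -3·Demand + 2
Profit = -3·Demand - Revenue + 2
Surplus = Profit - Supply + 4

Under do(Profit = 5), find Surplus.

Intervening sets Profit = 5 and removes its equation (Profit = -3·Demand - Revenue + 2).
Surplus = Profit - Supply + 4  [with Profit=5, Supply=4]  = 5

5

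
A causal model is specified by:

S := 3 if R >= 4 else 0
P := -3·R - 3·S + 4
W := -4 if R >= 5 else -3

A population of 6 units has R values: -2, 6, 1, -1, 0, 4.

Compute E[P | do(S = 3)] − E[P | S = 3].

11

do(S=3) breaks S's dependence on R. With S=3 fixed, P across the units is 1, -23, -8, -2, -5, -17, mean -9.
E[P|S=3] averages over only the 2 units with S=3 (R = 6, 4): P = -23, -17, mean -20.
Difference = -9 − (-20) = 11.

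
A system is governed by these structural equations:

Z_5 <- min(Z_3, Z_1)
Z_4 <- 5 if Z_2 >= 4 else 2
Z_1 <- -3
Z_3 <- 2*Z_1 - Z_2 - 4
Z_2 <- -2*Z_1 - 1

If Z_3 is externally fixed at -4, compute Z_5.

do(Z_3=-4) replaces the equation Z_3 <- 2*Z_1 - Z_2 - 4 with the constant Z_3 = -4.
Z_5 = min(Z_3, Z_1)  [with Z_3=-4, Z_1=-3]  = -4

-4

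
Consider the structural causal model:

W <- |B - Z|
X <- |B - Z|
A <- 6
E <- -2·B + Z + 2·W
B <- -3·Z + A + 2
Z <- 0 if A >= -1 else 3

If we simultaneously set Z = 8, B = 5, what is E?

4

Under do(Z = 8, B = 5), each intervened variable's structural equation is replaced by its fixed value.
W = |B - Z|  [with B=5, Z=8]  = 3
E = -2·B + Z + 2·W  [with B=5, Z=8, W=3]  = 4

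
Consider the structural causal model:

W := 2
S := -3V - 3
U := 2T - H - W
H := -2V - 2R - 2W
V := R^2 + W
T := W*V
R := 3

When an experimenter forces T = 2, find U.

34

The intervention breaks the incoming arrows to T: T := W*V no longer applies, and T = 2.
V = R^2 + W  [with R=3, W=2]  = 11
H = -2V - 2R - 2W  [with V=11, R=3, W=2]  = -32
U = 2T - H - W  [with T=2, H=-32, W=2]  = 34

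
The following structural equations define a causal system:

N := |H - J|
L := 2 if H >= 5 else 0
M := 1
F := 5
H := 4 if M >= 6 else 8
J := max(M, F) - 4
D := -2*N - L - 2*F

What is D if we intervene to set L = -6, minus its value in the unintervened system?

Under do(L=-6), the mechanism L := 2 if H >= 5 else 0 is discarded; L is fixed at -6.
H = 4 if M >= 6 else 8  [with M=1]  = 8
J = max(M, F) - 4  [with M=1, F=5]  = 1
N = |H - J|  [with H=8, J=1]  = 7
D = -2*N - L - 2*F  [with N=7, L=-6, F=5]  = -18
Without intervention: H = 4 if M >= 6 else 8  [with M=1]  = 8; J = max(M, F) - 4  [with M=1, F=5]  = 1; L = 2 if H >= 5 else 0  [with H=8]  = 2; N = |H - J|  [with H=8, J=1]  = 7; D = -2*N - L - 2*F  [with N=7, L=2, F=5]  = -26.
Change = -18 − (-26) = 8.

8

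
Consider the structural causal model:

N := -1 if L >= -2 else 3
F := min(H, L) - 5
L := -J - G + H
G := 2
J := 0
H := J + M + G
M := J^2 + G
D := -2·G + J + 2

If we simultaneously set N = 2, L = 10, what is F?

-1

Under do(N = 2, L = 10), each intervened variable's structural equation is replaced by its fixed value.
M = J^2 + G  [with J=0, G=2]  = 2
H = J + M + G  [with J=0, M=2, G=2]  = 4
F = min(H, L) - 5  [with H=4, L=10]  = -1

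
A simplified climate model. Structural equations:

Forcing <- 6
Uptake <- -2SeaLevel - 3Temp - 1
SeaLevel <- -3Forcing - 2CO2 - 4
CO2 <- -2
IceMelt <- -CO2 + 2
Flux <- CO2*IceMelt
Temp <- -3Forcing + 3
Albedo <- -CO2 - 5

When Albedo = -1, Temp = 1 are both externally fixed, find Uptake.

Under do(Albedo = -1, Temp = 1), each intervened variable's structural equation is replaced by its fixed value.
SeaLevel = -3Forcing - 2CO2 - 4  [with Forcing=6, CO2=-2]  = -18
Uptake = -2SeaLevel - 3Temp - 1  [with SeaLevel=-18, Temp=1]  = 32

32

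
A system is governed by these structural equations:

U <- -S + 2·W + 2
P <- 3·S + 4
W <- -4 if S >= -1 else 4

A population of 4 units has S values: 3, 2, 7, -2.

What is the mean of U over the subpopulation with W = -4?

-10

Conditioning on W=-4 selects the 3 unit(s) with S ∈ {3, 2, 7}. Their U values: -9, -8, -13. Mean = -10.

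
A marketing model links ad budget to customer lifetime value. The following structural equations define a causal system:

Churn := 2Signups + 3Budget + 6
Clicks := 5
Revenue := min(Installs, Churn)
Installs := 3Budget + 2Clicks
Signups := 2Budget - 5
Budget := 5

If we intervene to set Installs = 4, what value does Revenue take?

4

The intervention breaks the incoming arrows to Installs: Installs := 3Budget + 2Clicks no longer applies, and Installs = 4.
Signups = 2Budget - 5  [with Budget=5]  = 5
Churn = 2Signups + 3Budget + 6  [with Signups=5, Budget=5]  = 31
Revenue = min(Installs, Churn)  [with Installs=4, Churn=31]  = 4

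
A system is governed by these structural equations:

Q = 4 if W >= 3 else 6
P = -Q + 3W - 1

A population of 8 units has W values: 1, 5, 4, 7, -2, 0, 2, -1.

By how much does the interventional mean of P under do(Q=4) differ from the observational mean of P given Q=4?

do(Q=4) breaks Q's dependence on W. With Q=4 fixed, P across the units is -2, 10, 7, 16, -11, -5, 1, -8, mean 1.
Observing Q=4 restricts to units where Q's equation naturally yields 4: W ∈ {5, 4, 7}. In that subpopulation P = 10, 7, 16, mean 11.
Difference = 1 − 11 = -10.

-10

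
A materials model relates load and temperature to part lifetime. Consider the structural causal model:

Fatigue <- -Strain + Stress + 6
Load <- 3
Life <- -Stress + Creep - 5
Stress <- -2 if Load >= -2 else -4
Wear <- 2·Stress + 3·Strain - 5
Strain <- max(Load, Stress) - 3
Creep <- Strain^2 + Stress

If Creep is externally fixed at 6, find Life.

The intervention breaks the incoming arrows to Creep: Creep <- Strain^2 + Stress no longer applies, and Creep = 6.
Stress = -2 if Load >= -2 else -4  [with Load=3]  = -2
Life = -Stress + Creep - 5  [with Stress=-2, Creep=6]  = 3

3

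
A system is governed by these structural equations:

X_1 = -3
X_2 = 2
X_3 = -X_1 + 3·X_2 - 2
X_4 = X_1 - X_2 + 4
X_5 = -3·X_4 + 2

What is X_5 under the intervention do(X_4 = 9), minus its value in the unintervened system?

Intervening sets X_4 = 9 and removes its equation (X_4 = X_1 - X_2 + 4).
X_5 = -3·X_4 + 2  [with X_4=9]  = -25
Without intervention: X_4 = X_1 - X_2 + 4  [with X_1=-3, X_2=2]  = -1; X_5 = -3·X_4 + 2  [with X_4=-1]  = 5.
Change = -25 − 5 = -30.

-30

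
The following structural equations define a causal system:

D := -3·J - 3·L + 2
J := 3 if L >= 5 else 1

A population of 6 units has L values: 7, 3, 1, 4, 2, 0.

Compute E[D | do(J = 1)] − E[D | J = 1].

-2.5

do(J=1) breaks J's dependence on L. With J=1 fixed, D across the units is -22, -10, -4, -13, -7, -1, mean -9.5.
E[D|J=1] averages over only the 5 units with J=1 (L = 3, 1, 4, 2, 0): D = -10, -4, -13, -7, -1, mean -7.
Difference = -9.5 − (-7) = -2.5.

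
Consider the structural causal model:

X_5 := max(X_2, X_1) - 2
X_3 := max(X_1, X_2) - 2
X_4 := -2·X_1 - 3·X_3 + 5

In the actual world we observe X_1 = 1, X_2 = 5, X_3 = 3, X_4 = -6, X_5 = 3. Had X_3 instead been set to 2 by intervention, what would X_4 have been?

The intervention breaks the incoming arrows to X_3: X_3 := max(X_1, X_2) - 2 no longer applies, and X_3 = 2.
X_4 = -2·X_1 - 3·X_3 + 5  [with X_1=1, X_3=2]  = -3

-3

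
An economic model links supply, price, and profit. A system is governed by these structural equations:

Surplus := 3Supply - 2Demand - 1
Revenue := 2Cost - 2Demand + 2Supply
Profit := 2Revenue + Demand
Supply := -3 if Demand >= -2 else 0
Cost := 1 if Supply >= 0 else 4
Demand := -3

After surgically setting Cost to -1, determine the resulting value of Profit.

do(Cost=-1) replaces the equation Cost := 1 if Supply >= 0 else 4 with the constant Cost = -1.
Supply = -3 if Demand >= -2 else 0  [with Demand=-3]  = 0
Revenue = 2Cost - 2Demand + 2Supply  [with Cost=-1, Demand=-3, Supply=0]  = 4
Profit = 2Revenue + Demand  [with Revenue=4, Demand=-3]  = 5

5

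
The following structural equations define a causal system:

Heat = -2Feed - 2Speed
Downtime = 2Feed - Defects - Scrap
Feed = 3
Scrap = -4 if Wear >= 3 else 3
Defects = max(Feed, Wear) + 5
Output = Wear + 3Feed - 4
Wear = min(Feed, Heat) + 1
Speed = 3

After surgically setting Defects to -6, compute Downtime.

do(Defects=-6) replaces the equation Defects = max(Feed, Wear) + 5 with the constant Defects = -6.
Heat = -2Feed - 2Speed  [with Feed=3, Speed=3]  = -12
Wear = min(Feed, Heat) + 1  [with Feed=3, Heat=-12]  = -11
Scrap = -4 if Wear >= 3 else 3  [with Wear=-11]  = 3
Downtime = 2Feed - Defects - Scrap  [with Feed=3, Defects=-6, Scrap=3]  = 9

9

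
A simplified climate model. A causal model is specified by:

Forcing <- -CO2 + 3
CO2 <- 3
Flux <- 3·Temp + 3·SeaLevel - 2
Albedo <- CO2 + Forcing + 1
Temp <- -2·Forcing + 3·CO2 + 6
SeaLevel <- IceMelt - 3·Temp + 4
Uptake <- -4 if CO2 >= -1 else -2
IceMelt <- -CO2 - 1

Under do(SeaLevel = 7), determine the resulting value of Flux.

Intervening sets SeaLevel = 7 and removes its equation (SeaLevel <- IceMelt - 3·Temp + 4).
Forcing = -CO2 + 3  [with CO2=3]  = 0
Temp = -2·Forcing + 3·CO2 + 6  [with Forcing=0, CO2=3]  = 15
Flux = 3·Temp + 3·SeaLevel - 2  [with Temp=15, SeaLevel=7]  = 64

64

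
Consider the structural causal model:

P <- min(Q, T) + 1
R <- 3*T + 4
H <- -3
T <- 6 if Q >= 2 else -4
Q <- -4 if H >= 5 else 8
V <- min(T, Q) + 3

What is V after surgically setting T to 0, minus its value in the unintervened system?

-6

The intervention breaks the incoming arrows to T: T <- 6 if Q >= 2 else -4 no longer applies, and T = 0.
Q = -4 if H >= 5 else 8  [with H=-3]  = 8
V = min(T, Q) + 3  [with T=0, Q=8]  = 3
Without intervention: Q = -4 if H >= 5 else 8  [with H=-3]  = 8; T = 6 if Q >= 2 else -4  [with Q=8]  = 6; V = min(T, Q) + 3  [with T=6, Q=8]  = 9.
Change = 3 − 9 = -6.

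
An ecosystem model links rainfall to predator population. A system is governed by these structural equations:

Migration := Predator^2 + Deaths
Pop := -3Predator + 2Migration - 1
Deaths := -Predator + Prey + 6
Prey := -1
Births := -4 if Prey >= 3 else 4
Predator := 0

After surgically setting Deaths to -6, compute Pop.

Under do(Deaths=-6), the mechanism Deaths := -Predator + Prey + 6 is discarded; Deaths is fixed at -6.
Migration = Predator^2 + Deaths  [with Predator=0, Deaths=-6]  = -6
Pop = -3Predator + 2Migration - 1  [with Predator=0, Migration=-6]  = -13

-13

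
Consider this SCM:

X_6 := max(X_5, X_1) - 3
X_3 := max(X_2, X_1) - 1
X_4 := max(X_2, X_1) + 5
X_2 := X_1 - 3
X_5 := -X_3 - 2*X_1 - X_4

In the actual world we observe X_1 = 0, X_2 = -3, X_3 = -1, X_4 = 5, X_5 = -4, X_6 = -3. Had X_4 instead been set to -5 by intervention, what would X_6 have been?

Under do(X_4=-5), the mechanism X_4 := max(X_2, X_1) + 5 is discarded; X_4 is fixed at -5.
X_2 = X_1 - 3  [with X_1=0]  = -3
X_3 = max(X_2, X_1) - 1  [with X_2=-3, X_1=0]  = -1
X_5 = -X_3 - 2*X_1 - X_4  [with X_3=-1, X_1=0, X_4=-5]  = 6
X_6 = max(X_5, X_1) - 3  [with X_5=6, X_1=0]  = 3

3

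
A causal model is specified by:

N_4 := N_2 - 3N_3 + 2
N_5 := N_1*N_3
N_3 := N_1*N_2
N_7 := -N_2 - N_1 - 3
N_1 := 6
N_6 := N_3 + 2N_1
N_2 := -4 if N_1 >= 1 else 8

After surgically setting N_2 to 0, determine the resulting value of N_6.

Under do(N_2=0), the mechanism N_2 := -4 if N_1 >= 1 else 8 is discarded; N_2 is fixed at 0.
N_3 = N_1*N_2  [with N_1=6, N_2=0]  = 0
N_6 = N_3 + 2N_1  [with N_3=0, N_1=6]  = 12

12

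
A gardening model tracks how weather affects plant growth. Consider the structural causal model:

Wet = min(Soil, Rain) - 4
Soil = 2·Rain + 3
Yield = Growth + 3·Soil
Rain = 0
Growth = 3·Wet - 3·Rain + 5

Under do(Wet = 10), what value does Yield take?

do(Wet=10) replaces the equation Wet = min(Soil, Rain) - 4 with the constant Wet = 10.
Soil = 2·Rain + 3  [with Rain=0]  = 3
Growth = 3·Wet - 3·Rain + 5  [with Wet=10, Rain=0]  = 35
Yield = Growth + 3·Soil  [with Growth=35, Soil=3]  = 44

44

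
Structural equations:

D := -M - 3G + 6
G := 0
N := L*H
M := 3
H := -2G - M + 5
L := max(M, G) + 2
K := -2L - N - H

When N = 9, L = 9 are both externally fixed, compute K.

-29

Setting N = 9, L = 9 by intervention discards those variables' equations.
H = -2G - M + 5  [with G=0, M=3]  = 2
K = -2L - N - H  [with L=9, N=9, H=2]  = -29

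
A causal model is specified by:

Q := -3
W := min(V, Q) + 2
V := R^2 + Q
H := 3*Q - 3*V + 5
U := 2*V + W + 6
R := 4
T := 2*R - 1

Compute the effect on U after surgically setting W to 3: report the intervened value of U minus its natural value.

The intervention breaks the incoming arrows to W: W := min(V, Q) + 2 no longer applies, and W = 3.
V = R^2 + Q  [with R=4, Q=-3]  = 13
U = 2*V + W + 6  [with V=13, W=3]  = 35
Without intervention: V = R^2 + Q  [with R=4, Q=-3]  = 13; W = min(V, Q) + 2  [with V=13, Q=-3]  = -1; U = 2*V + W + 6  [with V=13, W=-1]  = 31.
Change = 35 − 31 = 4.

4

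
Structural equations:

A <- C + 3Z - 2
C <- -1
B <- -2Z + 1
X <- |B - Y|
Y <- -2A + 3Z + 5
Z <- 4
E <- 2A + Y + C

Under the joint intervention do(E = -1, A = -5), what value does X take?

34

Setting E = -1, A = -5 by intervention discards those variables' equations.
Y = -2A + 3Z + 5  [with A=-5, Z=4]  = 27
B = -2Z + 1  [with Z=4]  = -7
X = |B - Y|  [with B=-7, Y=27]  = 34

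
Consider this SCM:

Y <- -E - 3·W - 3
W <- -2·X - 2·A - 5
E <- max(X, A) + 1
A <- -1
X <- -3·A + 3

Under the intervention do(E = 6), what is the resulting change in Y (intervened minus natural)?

Intervening sets E = 6 and removes its equation (E <- max(X, A) + 1).
X = -3·A + 3  [with A=-1]  = 6
W = -2·X - 2·A - 5  [with X=6, A=-1]  = -15
Y = -E - 3·W - 3  [with E=6, W=-15]  = 36
Without intervention: X = -3·A + 3  [with A=-1]  = 6; W = -2·X - 2·A - 5  [with X=6, A=-1]  = -15; E = max(X, A) + 1  [with X=6, A=-1]  = 7; Y = -E - 3·W - 3  [with E=7, W=-15]  = 35.
Change = 36 − 35 = 1.

1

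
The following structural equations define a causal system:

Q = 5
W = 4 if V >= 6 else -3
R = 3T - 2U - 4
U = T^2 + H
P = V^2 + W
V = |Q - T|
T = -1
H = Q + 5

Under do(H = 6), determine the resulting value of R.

-21

Intervening sets H = 6 and removes its equation (H = Q + 5).
U = T^2 + H  [with T=-1, H=6]  = 7
R = 3T - 2U - 4  [with T=-1, U=7]  = -21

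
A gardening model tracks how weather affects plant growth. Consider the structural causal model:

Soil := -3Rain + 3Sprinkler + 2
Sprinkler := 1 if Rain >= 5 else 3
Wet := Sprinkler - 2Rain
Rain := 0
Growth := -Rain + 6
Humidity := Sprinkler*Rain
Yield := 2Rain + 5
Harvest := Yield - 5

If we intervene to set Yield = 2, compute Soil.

11

Intervening sets Yield = 2 and removes its equation (Yield := 2Rain + 5).
Soil is not downstream of the intervention, so its value is determined by the original equations.
Sprinkler = 1 if Rain >= 5 else 3  [with Rain=0]  = 3
Soil = -3Rain + 3Sprinkler + 2  [with Rain=0, Sprinkler=3]  = 11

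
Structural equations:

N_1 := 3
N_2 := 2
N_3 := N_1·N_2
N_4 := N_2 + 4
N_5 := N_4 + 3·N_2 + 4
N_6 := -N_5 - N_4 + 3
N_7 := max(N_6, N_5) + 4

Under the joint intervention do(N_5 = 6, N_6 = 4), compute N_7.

10

Under do(N_5 = 6, N_6 = 4), each intervened variable's structural equation is replaced by its fixed value.
N_7 = max(N_6, N_5) + 4  [with N_6=4, N_5=6]  = 10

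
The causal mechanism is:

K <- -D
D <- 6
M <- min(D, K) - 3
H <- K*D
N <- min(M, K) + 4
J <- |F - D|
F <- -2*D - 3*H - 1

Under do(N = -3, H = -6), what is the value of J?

1

Under do(N = -3, H = -6), each intervened variable's structural equation is replaced by its fixed value.
F = -2*D - 3*H - 1  [with D=6, H=-6]  = 5
J = |F - D|  [with F=5, D=6]  = 1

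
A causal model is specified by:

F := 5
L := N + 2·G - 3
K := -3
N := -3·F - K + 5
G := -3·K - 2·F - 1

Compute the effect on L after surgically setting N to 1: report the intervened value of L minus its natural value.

Intervening sets N = 1 and removes its equation (N := -3·F - K + 5).
G = -3·K - 2·F - 1  [with K=-3, F=5]  = -2
L = N + 2·G - 3  [with N=1, G=-2]  = -6
Without intervention: G = -3·K - 2·F - 1  [with K=-3, F=5]  = -2; N = -3·F - K + 5  [with F=5, K=-3]  = -7; L = N + 2·G - 3  [with N=-7, G=-2]  = -14.
Change = -6 − (-14) = 8.

8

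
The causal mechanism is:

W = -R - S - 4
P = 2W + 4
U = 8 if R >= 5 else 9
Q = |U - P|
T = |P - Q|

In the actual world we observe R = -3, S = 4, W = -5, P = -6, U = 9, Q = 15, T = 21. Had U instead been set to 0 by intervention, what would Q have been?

6

The intervention breaks the incoming arrows to U: U = 8 if R >= 5 else 9 no longer applies, and U = 0.
W = -R - S - 4  [with R=-3, S=4]  = -5
P = 2W + 4  [with W=-5]  = -6
Q = |U - P|  [with U=0, P=-6]  = 6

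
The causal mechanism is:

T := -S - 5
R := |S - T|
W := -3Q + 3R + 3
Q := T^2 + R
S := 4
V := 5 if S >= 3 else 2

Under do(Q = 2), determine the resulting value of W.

36

Under do(Q=2), the mechanism Q := T^2 + R is discarded; Q is fixed at 2.
T = -S - 5  [with S=4]  = -9
R = |S - T|  [with S=4, T=-9]  = 13
W = -3Q + 3R + 3  [with Q=2, R=13]  = 36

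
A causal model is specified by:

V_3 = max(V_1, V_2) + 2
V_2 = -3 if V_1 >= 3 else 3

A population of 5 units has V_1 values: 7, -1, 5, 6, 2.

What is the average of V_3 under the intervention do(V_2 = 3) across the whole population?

do(V_2=3) breaks V_2's dependence on V_1. With V_2=3 fixed, V_3 across the units is 9, 5, 7, 8, 5, mean 6.8.

6.8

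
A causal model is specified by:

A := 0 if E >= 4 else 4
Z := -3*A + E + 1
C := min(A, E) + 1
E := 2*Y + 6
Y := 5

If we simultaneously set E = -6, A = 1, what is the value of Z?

-8

Under do(E = -6, A = 1), each intervened variable's structural equation is replaced by its fixed value.
Z = -3*A + E + 1  [with A=1, E=-6]  = -8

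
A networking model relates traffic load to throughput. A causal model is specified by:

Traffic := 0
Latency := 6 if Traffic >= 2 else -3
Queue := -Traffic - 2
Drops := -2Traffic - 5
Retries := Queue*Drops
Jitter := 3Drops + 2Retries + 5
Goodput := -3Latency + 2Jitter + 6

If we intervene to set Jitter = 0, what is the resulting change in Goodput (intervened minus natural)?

-20

Intervening sets Jitter = 0 and removes its equation (Jitter := 3Drops + 2Retries + 5).
Latency = 6 if Traffic >= 2 else -3  [with Traffic=0]  = -3
Goodput = -3Latency + 2Jitter + 6  [with Latency=-3, Jitter=0]  = 15
Without intervention: Latency = 6 if Traffic >= 2 else -3  [with Traffic=0]  = -3; Queue = -Traffic - 2  [with Traffic=0]  = -2; Drops = -2Traffic - 5  [with Traffic=0]  = -5; Retries = Queue*Drops  [with Queue=-2, Drops=-5]  = 10; Jitter = 3Drops + 2Retries + 5  [with Drops=-5, Retries=10]  = 10; Goodput = -3Latency + 2Jitter + 6  [with Latency=-3, Jitter=10]  = 35.
Change = 15 − 35 = -20.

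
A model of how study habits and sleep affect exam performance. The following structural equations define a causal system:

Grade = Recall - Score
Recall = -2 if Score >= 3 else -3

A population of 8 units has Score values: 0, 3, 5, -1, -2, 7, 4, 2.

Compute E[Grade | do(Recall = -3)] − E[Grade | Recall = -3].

-2.5

do(Recall=-3) breaks Recall's dependence on Score. With Recall=-3 fixed, Grade across the units is -3, -6, -8, -2, -1, -10, -7, -5, mean -5.25.
E[Grade|Recall=-3] averages over only the 4 units with Recall=-3 (Score = 0, -1, -2, 2): Grade = -3, -2, -1, -5, mean -2.75.
Difference = -5.25 − (-2.75) = -2.5.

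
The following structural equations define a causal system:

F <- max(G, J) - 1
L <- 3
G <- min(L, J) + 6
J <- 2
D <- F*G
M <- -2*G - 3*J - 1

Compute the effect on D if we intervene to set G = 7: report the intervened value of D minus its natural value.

The intervention breaks the incoming arrows to G: G <- min(L, J) + 6 no longer applies, and G = 7.
F = max(G, J) - 1  [with G=7, J=2]  = 6
D = F*G  [with F=6, G=7]  = 42
Without intervention: G = min(L, J) + 6  [with L=3, J=2]  = 8; F = max(G, J) - 1  [with G=8, J=2]  = 7; D = F*G  [with F=7, G=8]  = 56.
Change = 42 − 56 = -14.

-14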